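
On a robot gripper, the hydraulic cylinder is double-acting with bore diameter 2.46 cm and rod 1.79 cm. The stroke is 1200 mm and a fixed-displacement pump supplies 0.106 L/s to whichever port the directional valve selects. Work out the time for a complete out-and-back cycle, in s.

t ≈ 7.91 s

Cap-side area A_cap = π/4 × (2.46 cm)² = 4.753 cm^2
Rod-side annular area A_ann = π/4 × (2.46² − 1.79²) = 2.236 cm^2
t_ext = A_cap·L/Q = 5.381 s
t_ret = A_ann·L/Q = 2.532 s
t_cycle = t_ext + t_ret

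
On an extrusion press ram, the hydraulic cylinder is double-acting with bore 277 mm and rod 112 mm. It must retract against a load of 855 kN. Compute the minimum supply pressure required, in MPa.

Rod-side annular area A_ann = π/4 × (277² − 112²) = 50410 mm^2
Retraction: pressure acts on the annular area.
P = F / A = 855 kN / A

P ≈ 17.0 MPa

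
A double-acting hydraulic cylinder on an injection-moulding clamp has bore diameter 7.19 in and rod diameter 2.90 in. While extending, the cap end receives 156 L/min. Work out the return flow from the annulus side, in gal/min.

Q_out ≈ 34.5 gal/min

Cap-side area A_cap = π/4 × (7.19 in)² = 40.60 in^2
Rod-side annular area A_ann = π/4 × (7.19² − 2.90²) = 34.00 in^2
Piston speed v = Q_in/A_cap; rod-end outflow Q_out = v × A_ann = Q_in × A_ann/A_cap.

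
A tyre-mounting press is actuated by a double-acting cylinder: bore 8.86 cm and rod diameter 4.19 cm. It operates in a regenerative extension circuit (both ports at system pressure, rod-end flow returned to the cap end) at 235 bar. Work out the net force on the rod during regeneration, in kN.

F ≈ 32.4 kN

With equal pressure on both faces, forces on the annular region cancel; the net push is pressure × rod cross-section.
Rod cross-section A_rod = π/4 × (4.19 cm)² = 13.79 cm^2
F = P × A_rod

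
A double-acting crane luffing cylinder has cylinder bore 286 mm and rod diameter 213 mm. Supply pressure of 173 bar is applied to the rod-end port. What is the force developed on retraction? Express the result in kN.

F ≈ 495 kN

Rod-side annular area A_ann = π/4 × (286² − 213²) = 28610 mm^2
On retraction the pressure acts on the annular area (bore minus rod).
F = P × A_ann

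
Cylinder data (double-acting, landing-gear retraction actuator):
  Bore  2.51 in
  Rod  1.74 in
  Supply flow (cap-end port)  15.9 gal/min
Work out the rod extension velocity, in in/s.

v ≈ 12.4 in/s

Cap-side area A_cap = π/4 × (2.51 in)² = 4.948 in^2
v = Q / A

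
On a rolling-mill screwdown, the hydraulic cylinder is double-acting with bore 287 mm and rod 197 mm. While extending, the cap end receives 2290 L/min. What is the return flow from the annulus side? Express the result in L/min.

Q_out ≈ 1210 L/min

Cap-side area A_cap = π/4 × (287 mm)² = 64690 mm^2
Rod-side annular area A_ann = π/4 × (287² − 197²) = 34210 mm^2
Piston speed v = Q_in/A_cap; rod-end outflow Q_out = v × A_ann = Q_in × A_ann/A_cap.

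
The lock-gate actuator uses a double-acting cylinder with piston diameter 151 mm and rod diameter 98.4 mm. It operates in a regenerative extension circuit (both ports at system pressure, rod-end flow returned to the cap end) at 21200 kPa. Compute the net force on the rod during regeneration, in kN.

F ≈ 161 kN

With equal pressure on both faces, forces on the annular region cancel; the net push is pressure × rod cross-section.
Rod cross-section A_rod = π/4 × (98.4 mm)² = 7605 mm^2
F = P × A_rod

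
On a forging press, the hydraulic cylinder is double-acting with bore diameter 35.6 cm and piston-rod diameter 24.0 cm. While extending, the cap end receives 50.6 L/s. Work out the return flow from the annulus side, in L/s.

Q_out ≈ 27.6 L/s

Cap-side area A_cap = π/4 × (35.6 cm)² = 995.4 cm^2
Rod-side annular area A_ann = π/4 × (35.6² − 24.0²) = 543.0 cm^2
Piston speed v = Q_in/A_cap; rod-end outflow Q_out = v × A_ann = Q_in × A_ann/A_cap.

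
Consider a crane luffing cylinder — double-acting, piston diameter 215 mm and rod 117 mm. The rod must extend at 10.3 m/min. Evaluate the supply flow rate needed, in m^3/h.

Q ≈ 22.4 m^3/h

Cap-side area A_cap = π/4 × (215 mm)² = 36310 mm^2
Q = A × v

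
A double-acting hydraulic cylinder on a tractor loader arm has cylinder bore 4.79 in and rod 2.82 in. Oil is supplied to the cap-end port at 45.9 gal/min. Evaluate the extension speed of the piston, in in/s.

v ≈ 9.81 in/s

Cap-side area A_cap = π/4 × (4.79 in)² = 18.02 in^2
v = Q / A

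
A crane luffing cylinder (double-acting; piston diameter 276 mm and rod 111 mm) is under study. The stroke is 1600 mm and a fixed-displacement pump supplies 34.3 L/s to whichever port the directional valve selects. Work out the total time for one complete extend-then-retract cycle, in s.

t ≈ 5.13 s

Cap-side area A_cap = π/4 × (276 mm)² = 59830 mm^2
Rod-side annular area A_ann = π/4 × (276² − 111²) = 50150 mm^2
t_ext = A_cap·L/Q = 2.791 s
t_ret = A_ann·L/Q = 2.339 s
t_cycle = t_ext + t_ret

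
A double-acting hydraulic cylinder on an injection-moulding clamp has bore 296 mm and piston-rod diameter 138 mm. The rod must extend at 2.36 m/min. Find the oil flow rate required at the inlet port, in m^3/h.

Q ≈ 9.74 m^3/h

Cap-side area A_cap = π/4 × (296 mm)² = 68810 mm^2
Q = A × v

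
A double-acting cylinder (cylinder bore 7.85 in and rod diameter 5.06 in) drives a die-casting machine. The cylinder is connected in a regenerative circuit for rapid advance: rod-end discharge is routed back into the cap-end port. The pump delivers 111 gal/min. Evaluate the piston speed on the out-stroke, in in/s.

In regeneration the rod-end outflow joins the pump flow into the cap end, so the net volume the pump must supply per unit advance equals the rod cross-section area.
Rod cross-section A_rod = π/4 × (5.06 in)² = 20.11 in^2
v = Q_pump / A_rod

v ≈ 21.3 in/s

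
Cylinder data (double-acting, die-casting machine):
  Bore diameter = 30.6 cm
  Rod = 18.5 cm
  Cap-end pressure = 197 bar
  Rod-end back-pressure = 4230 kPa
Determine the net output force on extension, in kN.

F ≈ 1250 kN

Cap-side area A_cap = π/4 × (30.6 cm)² = 735.4 cm^2
Rod-side annular area A_ann = π/4 × (30.6² − 18.5²) = 466.6 cm^2
Net thrust = P_cap·A_cap − P_rod·A_ann = 1449 kN − 197.4 kN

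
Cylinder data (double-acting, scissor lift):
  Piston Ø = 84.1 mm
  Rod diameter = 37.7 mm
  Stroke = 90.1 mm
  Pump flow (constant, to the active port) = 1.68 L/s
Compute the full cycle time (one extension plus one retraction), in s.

Cap-side area A_cap = π/4 × (84.1 mm)² = 5555 mm^2
Rod-side annular area A_ann = π/4 × (84.1² − 37.7²) = 4439 mm^2
t_ext = A_cap·L/Q = 0.2979 s
t_ret = A_ann·L/Q = 0.2381 s
t_cycle = t_ext + t_ret

t ≈ 0.536 s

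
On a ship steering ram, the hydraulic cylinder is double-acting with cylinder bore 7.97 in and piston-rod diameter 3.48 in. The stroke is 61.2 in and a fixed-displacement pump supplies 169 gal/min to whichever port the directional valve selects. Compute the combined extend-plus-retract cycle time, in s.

t ≈ 8.49 s

Cap-side area A_cap = π/4 × (7.97 in)² = 49.89 in^2
Rod-side annular area A_ann = π/4 × (7.97² − 3.48²) = 40.38 in^2
t_ext = A_cap·L/Q = 4.693 s
t_ret = A_ann·L/Q = 3.798 s
t_cycle = t_ext + t_ret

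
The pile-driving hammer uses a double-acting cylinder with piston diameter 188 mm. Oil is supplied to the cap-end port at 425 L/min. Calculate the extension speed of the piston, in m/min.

Cap-side area A_cap = π/4 × (188 mm)² = 27760 mm^2
v = Q / A

v ≈ 15.3 m/min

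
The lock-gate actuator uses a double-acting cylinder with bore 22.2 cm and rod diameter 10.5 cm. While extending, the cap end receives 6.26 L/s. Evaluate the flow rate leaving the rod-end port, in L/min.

Cap-side area A_cap = π/4 × (22.2 cm)² = 387.1 cm^2
Rod-side annular area A_ann = π/4 × (22.2² − 10.5²) = 300.5 cm^2
Piston speed v = Q_in/A_cap; rod-end outflow Q_out = v × A_ann = Q_in × A_ann/A_cap.

Q_out ≈ 292 L/min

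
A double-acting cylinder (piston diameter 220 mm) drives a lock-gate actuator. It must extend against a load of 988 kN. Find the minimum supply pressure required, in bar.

P ≈ 260 bar

Cap-side area A_cap = π/4 × (220 mm)² = 38010 mm^2
P = F / A = 988 kN / A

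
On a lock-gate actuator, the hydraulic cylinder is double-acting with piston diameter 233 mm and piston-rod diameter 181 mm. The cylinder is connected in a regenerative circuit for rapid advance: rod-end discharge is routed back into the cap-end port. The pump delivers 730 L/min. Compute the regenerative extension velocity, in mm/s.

In regeneration the rod-end outflow joins the pump flow into the cap end, so the net volume the pump must supply per unit advance equals the rod cross-section area.
Rod cross-section A_rod = π/4 × (181 mm)² = 25730 mm^2
v = Q_pump / A_rod

v ≈ 473 mm/s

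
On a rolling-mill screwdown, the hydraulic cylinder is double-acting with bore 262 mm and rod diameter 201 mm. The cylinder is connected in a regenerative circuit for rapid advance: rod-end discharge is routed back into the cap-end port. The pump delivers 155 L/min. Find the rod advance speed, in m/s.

In regeneration the rod-end outflow joins the pump flow into the cap end, so the net volume the pump must supply per unit advance equals the rod cross-section area.
Rod cross-section A_rod = π/4 × (201 mm)² = 31730 mm^2
v = Q_pump / A_rod

v ≈ 0.0814 m/s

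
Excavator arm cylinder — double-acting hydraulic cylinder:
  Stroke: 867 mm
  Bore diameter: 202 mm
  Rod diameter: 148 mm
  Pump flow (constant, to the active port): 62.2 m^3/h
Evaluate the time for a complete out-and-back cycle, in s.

t ≈ 2.35 s

Cap-side area A_cap = π/4 × (202 mm)² = 32050 mm^2
Rod-side annular area A_ann = π/4 × (202² − 148²) = 14840 mm^2
t_ext = A_cap·L/Q = 1.608 s
t_ret = A_ann·L/Q = 0.7449 s
t_cycle = t_ext + t_ret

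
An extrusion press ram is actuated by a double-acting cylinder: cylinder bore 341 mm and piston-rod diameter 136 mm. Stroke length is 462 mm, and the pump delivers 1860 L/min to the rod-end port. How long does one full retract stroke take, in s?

Rod-side annular area A_ann = π/4 × (341² − 136²) = 76800 mm^2
Swept volume V = A × L; t = V / Q = A·L / Q

t ≈ 1.14 s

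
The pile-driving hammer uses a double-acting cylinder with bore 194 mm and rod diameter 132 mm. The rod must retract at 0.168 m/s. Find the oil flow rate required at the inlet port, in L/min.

Q ≈ 160 L/min

Rod-side annular area A_ann = π/4 × (194² − 132²) = 15870 mm^2
Q = A × v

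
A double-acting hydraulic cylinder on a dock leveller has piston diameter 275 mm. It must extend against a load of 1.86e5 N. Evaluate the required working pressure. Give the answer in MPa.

P ≈ 3.13 MPa

Cap-side area A_cap = π/4 × (275 mm)² = 59400 mm^2
P = F / A = 1.86e5 N / A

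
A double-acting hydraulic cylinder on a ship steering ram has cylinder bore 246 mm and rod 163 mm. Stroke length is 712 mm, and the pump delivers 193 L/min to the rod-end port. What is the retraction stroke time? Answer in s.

Rod-side annular area A_ann = π/4 × (246² − 163²) = 26660 mm^2
Swept volume V = A × L; t = V / Q = A·L / Q

t ≈ 5.90 s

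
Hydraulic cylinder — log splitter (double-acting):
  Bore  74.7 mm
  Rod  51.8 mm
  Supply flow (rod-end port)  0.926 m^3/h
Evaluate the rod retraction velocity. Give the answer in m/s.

Rod-side annular area A_ann = π/4 × (74.7² − 51.8²) = 2275 mm^2
Flow into the rod-end port fills the annular volume.
v = Q / A

v ≈ 0.113 m/s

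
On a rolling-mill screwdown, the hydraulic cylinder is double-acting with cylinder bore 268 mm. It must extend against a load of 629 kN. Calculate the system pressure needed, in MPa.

P ≈ 11.2 MPa

Cap-side area A_cap = π/4 × (268 mm)² = 56410 mm^2
P = F / A = 629 kN / A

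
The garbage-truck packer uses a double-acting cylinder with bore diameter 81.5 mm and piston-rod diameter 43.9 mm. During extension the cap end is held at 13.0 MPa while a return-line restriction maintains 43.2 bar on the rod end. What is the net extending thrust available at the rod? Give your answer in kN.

Cap-side area A_cap = π/4 × (81.5 mm)² = 5217 mm^2
Rod-side annular area A_ann = π/4 × (81.5² − 43.9²) = 3703 mm^2
Net thrust = P_cap·A_cap − P_rod·A_ann = 67.82 kN − 16.00 kN

F ≈ 51.8 kN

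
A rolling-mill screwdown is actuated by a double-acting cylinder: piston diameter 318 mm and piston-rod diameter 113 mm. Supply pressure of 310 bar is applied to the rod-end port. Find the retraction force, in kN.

Rod-side annular area A_ann = π/4 × (318² − 113²) = 69390 mm^2
On retraction the pressure acts on the annular area (bore minus rod).
F = P × A_ann

F ≈ 2150 kN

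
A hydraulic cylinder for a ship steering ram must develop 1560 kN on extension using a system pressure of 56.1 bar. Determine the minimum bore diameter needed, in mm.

Extension force acts on the full piston face: F = P × (π/4)D².
D = √(4F / (πP)) = √(4 × 1560 kN / (π × 56.1 bar))

D ≈ 595 mm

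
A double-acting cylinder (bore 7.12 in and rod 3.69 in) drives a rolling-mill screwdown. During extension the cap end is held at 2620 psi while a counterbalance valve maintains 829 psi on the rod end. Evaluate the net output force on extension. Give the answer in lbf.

Cap-side area A_cap = π/4 × (7.12 in)² = 39.82 in^2
Rod-side annular area A_ann = π/4 × (7.12² − 3.69²) = 29.12 in^2
Net thrust = P_cap·A_cap − P_rod·A_ann = 1.043e5 lbf − 24140 lbf

F ≈ 80200 lbf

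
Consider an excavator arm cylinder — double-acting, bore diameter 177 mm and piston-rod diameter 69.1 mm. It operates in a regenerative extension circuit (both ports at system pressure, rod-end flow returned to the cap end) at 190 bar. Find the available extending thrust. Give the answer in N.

With equal pressure on both faces, forces on the annular region cancel; the net push is pressure × rod cross-section.
Rod cross-section A_rod = π/4 × (69.1 mm)² = 3750 mm^2
F = P × A_rod

F ≈ 71300 N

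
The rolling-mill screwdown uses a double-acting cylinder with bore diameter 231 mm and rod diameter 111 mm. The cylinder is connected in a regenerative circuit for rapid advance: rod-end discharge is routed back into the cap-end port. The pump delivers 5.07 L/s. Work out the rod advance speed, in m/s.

In regeneration the rod-end outflow joins the pump flow into the cap end, so the net volume the pump must supply per unit advance equals the rod cross-section area.
Rod cross-section A_rod = π/4 × (111 mm)² = 9677 mm^2
v = Q_pump / A_rod

v ≈ 0.524 m/s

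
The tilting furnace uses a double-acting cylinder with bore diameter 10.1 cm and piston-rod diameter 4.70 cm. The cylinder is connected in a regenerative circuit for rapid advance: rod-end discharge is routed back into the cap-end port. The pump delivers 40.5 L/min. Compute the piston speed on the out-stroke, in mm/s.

v ≈ 389 mm/s

In regeneration the rod-end outflow joins the pump flow into the cap end, so the net volume the pump must supply per unit advance equals the rod cross-section area.
Rod cross-section A_rod = π/4 × (4.70 cm)² = 17.35 cm^2
v = Q_pump / A_rod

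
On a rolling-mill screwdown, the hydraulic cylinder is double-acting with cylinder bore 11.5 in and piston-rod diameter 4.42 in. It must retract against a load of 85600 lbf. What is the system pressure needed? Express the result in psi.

Rod-side annular area A_ann = π/4 × (11.5² − 4.42²) = 88.53 in^2
Retraction: pressure acts on the annular area.
P = F / A = 85600 lbf / A

P ≈ 967 psi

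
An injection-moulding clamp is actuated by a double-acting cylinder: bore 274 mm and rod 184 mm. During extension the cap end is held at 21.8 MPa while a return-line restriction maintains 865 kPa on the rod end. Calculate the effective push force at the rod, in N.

Cap-side area A_cap = π/4 × (274 mm)² = 58960 mm^2
Rod-side annular area A_ann = π/4 × (274² − 184²) = 32370 mm^2
Net thrust = P_cap·A_cap − P_rod·A_ann = 1.285e6 N − 28000 N

F ≈ 1.26e6 N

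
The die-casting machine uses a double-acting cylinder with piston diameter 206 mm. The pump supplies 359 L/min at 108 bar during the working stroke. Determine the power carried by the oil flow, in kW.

Hydraulic power = P × Q

W ≈ 64.6 kW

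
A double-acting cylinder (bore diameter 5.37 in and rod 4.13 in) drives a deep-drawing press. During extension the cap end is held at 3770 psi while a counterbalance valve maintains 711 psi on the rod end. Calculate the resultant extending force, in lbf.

Cap-side area A_cap = π/4 × (5.37 in)² = 22.65 in^2
Rod-side annular area A_ann = π/4 × (5.37² − 4.13²) = 9.252 in^2
Net thrust = P_cap·A_cap − P_rod·A_ann = 85380 lbf − 6578 lbf

F ≈ 78800 lbf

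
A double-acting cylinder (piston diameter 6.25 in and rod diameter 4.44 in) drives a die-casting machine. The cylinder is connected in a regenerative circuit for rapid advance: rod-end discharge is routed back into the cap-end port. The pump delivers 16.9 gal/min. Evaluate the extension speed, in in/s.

In regeneration the rod-end outflow joins the pump flow into the cap end, so the net volume the pump must supply per unit advance equals the rod cross-section area.
Rod cross-section A_rod = π/4 × (4.44 in)² = 15.48 in^2
v = Q_pump / A_rod

v ≈ 4.20 in/s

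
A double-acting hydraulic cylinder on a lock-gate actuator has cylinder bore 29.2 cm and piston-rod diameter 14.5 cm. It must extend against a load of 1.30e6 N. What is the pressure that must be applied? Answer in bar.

Cap-side area A_cap = π/4 × (29.2 cm)² = 669.7 cm^2
P = F / A = 1.30e6 N / A

P ≈ 194 bar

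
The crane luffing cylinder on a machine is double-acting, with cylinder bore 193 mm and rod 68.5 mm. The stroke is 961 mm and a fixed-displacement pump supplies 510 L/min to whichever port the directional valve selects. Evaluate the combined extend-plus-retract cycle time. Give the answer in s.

t ≈ 6.20 s

Cap-side area A_cap = π/4 × (193 mm)² = 29260 mm^2
Rod-side annular area A_ann = π/4 × (193² − 68.5²) = 25570 mm^2
t_ext = A_cap·L/Q = 3.308 s
t_ret = A_ann·L/Q = 2.891 s
t_cycle = t_ext + t_ret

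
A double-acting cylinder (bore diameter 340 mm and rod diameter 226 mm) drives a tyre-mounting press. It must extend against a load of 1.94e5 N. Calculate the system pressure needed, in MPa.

Cap-side area A_cap = π/4 × (340 mm)² = 90790 mm^2
P = F / A = 1.94e5 N / A

P ≈ 2.14 MPa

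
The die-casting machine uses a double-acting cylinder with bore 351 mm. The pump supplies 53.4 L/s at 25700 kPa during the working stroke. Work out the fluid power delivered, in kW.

Hydraulic power = P × Q

W ≈ 1370 kW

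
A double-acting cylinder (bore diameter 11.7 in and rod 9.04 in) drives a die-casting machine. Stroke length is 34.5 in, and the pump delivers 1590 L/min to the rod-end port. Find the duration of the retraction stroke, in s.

t ≈ 0.924 s

Rod-side annular area A_ann = π/4 × (11.7² − 9.04²) = 43.33 in^2
Swept volume V = A × L; t = V / Q = A·L / Q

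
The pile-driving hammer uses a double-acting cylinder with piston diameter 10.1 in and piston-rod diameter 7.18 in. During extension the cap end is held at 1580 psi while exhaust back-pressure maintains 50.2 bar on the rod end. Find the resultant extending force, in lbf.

Cap-side area A_cap = π/4 × (10.1 in)² = 80.12 in^2
Rod-side annular area A_ann = π/4 × (10.1² − 7.18²) = 39.63 in^2
Net thrust = P_cap·A_cap − P_rod·A_ann = 1.266e5 lbf − 28850 lbf

F ≈ 97700 lbf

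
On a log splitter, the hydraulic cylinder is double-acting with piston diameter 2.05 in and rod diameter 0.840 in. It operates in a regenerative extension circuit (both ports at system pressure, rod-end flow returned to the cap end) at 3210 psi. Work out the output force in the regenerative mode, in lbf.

With equal pressure on both faces, forces on the annular region cancel; the net push is pressure × rod cross-section.
Rod cross-section A_rod = π/4 × (0.840 in)² = 0.5542 in^2
F = P × A_rod

F ≈ 1780 lbf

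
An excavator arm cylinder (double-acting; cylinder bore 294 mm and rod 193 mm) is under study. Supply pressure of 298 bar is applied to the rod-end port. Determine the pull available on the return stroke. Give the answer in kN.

F ≈ 1150 kN

Rod-side annular area A_ann = π/4 × (294² − 193²) = 38630 mm^2
On retraction the pressure acts on the annular area (bore minus rod).
F = P × A_ann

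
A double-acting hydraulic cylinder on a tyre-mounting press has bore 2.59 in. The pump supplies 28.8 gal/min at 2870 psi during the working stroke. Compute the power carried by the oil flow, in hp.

Hydraulic power = P × Q

W ≈ 48.2 hp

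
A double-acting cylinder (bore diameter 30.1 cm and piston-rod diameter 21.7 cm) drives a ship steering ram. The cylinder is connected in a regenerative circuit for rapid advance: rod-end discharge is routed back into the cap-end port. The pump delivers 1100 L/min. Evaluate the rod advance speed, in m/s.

v ≈ 0.496 m/s

In regeneration the rod-end outflow joins the pump flow into the cap end, so the net volume the pump must supply per unit advance equals the rod cross-section area.
Rod cross-section A_rod = π/4 × (21.7 cm)² = 369.8 cm^2
v = Q_pump / A_rod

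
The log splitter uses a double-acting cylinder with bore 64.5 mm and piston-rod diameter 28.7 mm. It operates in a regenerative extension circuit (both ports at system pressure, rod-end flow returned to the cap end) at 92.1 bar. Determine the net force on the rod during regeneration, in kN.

With equal pressure on both faces, forces on the annular region cancel; the net push is pressure × rod cross-section.
Rod cross-section A_rod = π/4 × (28.7 mm)² = 646.9 mm^2
F = P × A_rod

F ≈ 5.96 kN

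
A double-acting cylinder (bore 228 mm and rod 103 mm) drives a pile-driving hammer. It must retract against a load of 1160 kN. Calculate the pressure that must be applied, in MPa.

P ≈ 35.7 MPa

Rod-side annular area A_ann = π/4 × (228² − 103²) = 32500 mm^2
Retraction: pressure acts on the annular area.
P = F / A = 1160 kN / A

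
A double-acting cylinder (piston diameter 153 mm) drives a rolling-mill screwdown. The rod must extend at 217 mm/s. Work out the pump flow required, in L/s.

Q ≈ 3.99 L/s

Cap-side area A_cap = π/4 × (153 mm)² = 18390 mm^2
Q = A × v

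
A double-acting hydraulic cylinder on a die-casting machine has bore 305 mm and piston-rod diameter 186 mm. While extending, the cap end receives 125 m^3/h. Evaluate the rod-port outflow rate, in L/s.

Q_out ≈ 21.8 L/s

Cap-side area A_cap = π/4 × (305 mm)² = 73060 mm^2
Rod-side annular area A_ann = π/4 × (305² − 186²) = 45890 mm^2
Piston speed v = Q_in/A_cap; rod-end outflow Q_out = v × A_ann = Q_in × A_ann/A_cap.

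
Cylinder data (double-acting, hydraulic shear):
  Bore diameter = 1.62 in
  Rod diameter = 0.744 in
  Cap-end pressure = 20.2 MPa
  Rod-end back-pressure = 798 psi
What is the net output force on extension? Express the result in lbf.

F ≈ 4740 lbf

Cap-side area A_cap = π/4 × (1.62 in)² = 2.061 in^2
Rod-side annular area A_ann = π/4 × (1.62² − 0.744²) = 1.626 in^2
Net thrust = P_cap·A_cap − P_rod·A_ann = 6039 lbf − 1298 lbf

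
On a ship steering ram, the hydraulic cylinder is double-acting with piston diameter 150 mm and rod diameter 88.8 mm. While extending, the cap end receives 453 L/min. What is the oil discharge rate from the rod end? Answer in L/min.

Q_out ≈ 294 L/min

Cap-side area A_cap = π/4 × (150 mm)² = 17670 mm^2
Rod-side annular area A_ann = π/4 × (150² − 88.8²) = 11480 mm^2
Piston speed v = Q_in/A_cap; rod-end outflow Q_out = v × A_ann = Q_in × A_ann/A_cap.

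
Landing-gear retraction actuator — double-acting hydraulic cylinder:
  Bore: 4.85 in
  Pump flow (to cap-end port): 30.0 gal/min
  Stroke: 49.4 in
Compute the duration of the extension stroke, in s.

t ≈ 7.90 s

Cap-side area A_cap = π/4 × (4.85 in)² = 18.47 in^2
Swept volume V = A × L; t = V / Q = A·L / Q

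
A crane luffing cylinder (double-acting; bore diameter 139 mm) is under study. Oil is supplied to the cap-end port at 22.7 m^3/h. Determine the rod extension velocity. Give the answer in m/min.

v ≈ 24.9 m/min

Cap-side area A_cap = π/4 × (139 mm)² = 15170 mm^2
v = Q / A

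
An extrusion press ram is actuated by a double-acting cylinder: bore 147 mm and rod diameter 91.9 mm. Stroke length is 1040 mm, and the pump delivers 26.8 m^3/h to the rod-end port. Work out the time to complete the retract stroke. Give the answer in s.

Rod-side annular area A_ann = π/4 × (147² − 91.9²) = 10340 mm^2
Swept volume V = A × L; t = V / Q = A·L / Q

t ≈ 1.44 s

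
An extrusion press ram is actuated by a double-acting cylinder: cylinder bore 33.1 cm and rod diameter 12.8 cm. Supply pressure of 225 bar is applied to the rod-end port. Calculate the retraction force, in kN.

F ≈ 1650 kN

Rod-side annular area A_ann = π/4 × (33.1² − 12.8²) = 731.8 cm^2
On retraction the pressure acts on the annular area (bore minus rod).
F = P × A_ann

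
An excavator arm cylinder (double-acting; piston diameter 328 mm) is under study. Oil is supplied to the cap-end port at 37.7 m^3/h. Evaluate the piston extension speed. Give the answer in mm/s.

Cap-side area A_cap = π/4 × (328 mm)² = 84500 mm^2
v = Q / A

v ≈ 124 mm/s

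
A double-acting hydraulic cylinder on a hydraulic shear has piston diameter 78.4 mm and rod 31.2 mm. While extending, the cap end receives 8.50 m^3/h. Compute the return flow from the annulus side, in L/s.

Cap-side area A_cap = π/4 × (78.4 mm)² = 4827 mm^2
Rod-side annular area A_ann = π/4 × (78.4² − 31.2²) = 4063 mm^2
Piston speed v = Q_in/A_cap; rod-end outflow Q_out = v × A_ann = Q_in × A_ann/A_cap.

Q_out ≈ 1.99 L/s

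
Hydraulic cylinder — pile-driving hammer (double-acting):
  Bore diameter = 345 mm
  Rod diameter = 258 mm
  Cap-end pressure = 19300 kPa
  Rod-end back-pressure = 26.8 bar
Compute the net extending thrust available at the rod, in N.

Cap-side area A_cap = π/4 × (345 mm)² = 93480 mm^2
Rod-side annular area A_ann = π/4 × (345² − 258²) = 41200 mm^2
Net thrust = P_cap·A_cap − P_rod·A_ann = 1.804e6 N − 1.104e5 N

F ≈ 1.69e6 N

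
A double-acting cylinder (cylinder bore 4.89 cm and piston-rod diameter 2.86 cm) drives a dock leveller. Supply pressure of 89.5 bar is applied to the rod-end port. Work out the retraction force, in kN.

F ≈ 11.1 kN

Rod-side annular area A_ann = π/4 × (4.89² − 2.86²) = 12.36 cm^2
On retraction the pressure acts on the annular area (bore minus rod).
F = P × A_ann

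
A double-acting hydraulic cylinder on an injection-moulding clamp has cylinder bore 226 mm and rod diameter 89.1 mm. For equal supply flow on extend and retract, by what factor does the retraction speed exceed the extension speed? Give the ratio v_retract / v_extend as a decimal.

Cap-side area A_cap = π/4 × (226 mm)² = 40110 mm^2
Rod-side annular area A_ann = π/4 × (226² − 89.1²) = 33880 mm^2
For equal Q, v ∝ 1/A, so v_ret/v_ext = A_cap/A_ann.

v_ret/v_ext ≈ 1.18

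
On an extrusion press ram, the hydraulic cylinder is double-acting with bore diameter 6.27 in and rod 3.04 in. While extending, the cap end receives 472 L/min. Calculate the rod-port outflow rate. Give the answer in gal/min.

Q_out ≈ 95.4 gal/min

Cap-side area A_cap = π/4 × (6.27 in)² = 30.88 in^2
Rod-side annular area A_ann = π/4 × (6.27² − 3.04²) = 23.62 in^2
Piston speed v = Q_in/A_cap; rod-end outflow Q_out = v × A_ann = Q_in × A_ann/A_cap.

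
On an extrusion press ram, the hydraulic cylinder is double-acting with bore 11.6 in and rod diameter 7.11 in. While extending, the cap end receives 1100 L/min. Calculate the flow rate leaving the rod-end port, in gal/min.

Q_out ≈ 181 gal/min

Cap-side area A_cap = π/4 × (11.6 in)² = 105.7 in^2
Rod-side annular area A_ann = π/4 × (11.6² − 7.11²) = 65.98 in^2
Piston speed v = Q_in/A_cap; rod-end outflow Q_out = v × A_ann = Q_in × A_ann/A_cap.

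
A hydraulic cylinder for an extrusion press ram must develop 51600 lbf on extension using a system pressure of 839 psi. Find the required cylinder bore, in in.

Extension force acts on the full piston face: F = P × (π/4)D².
D = √(4F / (πP)) = √(4 × 51600 lbf / (π × 839 psi))

D ≈ 8.85 in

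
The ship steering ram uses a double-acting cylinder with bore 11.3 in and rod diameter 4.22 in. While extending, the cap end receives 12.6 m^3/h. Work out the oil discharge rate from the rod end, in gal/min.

Cap-side area A_cap = π/4 × (11.3 in)² = 100.3 in^2
Rod-side annular area A_ann = π/4 × (11.3² − 4.22²) = 86.30 in^2
Piston speed v = Q_in/A_cap; rod-end outflow Q_out = v × A_ann = Q_in × A_ann/A_cap.

Q_out ≈ 47.7 gal/min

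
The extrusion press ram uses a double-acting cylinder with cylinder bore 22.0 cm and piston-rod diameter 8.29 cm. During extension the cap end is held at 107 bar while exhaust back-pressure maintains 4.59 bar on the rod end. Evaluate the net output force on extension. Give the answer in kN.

F ≈ 392 kN

Cap-side area A_cap = π/4 × (22.0 cm)² = 380.1 cm^2
Rod-side annular area A_ann = π/4 × (22.0² − 8.29²) = 326.2 cm^2
Net thrust = P_cap·A_cap − P_rod·A_ann = 406.7 kN − 14.97 kN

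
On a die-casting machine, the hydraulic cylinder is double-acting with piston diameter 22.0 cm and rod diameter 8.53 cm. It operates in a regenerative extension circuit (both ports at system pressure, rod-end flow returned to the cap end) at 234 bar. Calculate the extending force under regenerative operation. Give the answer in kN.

F ≈ 134 kN

With equal pressure on both faces, forces on the annular region cancel; the net push is pressure × rod cross-section.
Rod cross-section A_rod = π/4 × (8.53 cm)² = 57.15 cm^2
F = P × A_rod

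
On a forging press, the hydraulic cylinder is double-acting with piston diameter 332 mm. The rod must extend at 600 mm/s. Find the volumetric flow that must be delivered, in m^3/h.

Cap-side area A_cap = π/4 × (332 mm)² = 86570 mm^2
Q = A × v

Q ≈ 187 m^3/h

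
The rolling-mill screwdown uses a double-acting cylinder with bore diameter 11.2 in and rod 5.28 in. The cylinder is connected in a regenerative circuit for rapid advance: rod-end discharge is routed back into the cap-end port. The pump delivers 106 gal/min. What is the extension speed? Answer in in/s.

v ≈ 18.6 in/s

In regeneration the rod-end outflow joins the pump flow into the cap end, so the net volume the pump must supply per unit advance equals the rod cross-section area.
Rod cross-section A_rod = π/4 × (5.28 in)² = 21.90 in^2
v = Q_pump / A_rod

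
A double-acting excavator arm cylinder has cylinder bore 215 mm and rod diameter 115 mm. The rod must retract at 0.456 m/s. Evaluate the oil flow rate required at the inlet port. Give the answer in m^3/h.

Rod-side annular area A_ann = π/4 × (215² − 115²) = 25920 mm^2
Q = A × v

Q ≈ 42.5 m^3/h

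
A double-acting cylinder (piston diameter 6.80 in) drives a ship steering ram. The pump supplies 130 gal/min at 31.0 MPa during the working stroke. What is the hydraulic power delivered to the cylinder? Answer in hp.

W ≈ 341 hp

Hydraulic power = P × Q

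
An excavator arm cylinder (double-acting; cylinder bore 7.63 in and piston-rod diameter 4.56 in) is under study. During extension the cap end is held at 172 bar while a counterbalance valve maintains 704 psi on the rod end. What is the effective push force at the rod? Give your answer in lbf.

F ≈ 93400 lbf

Cap-side area A_cap = π/4 × (7.63 in)² = 45.72 in^2
Rod-side annular area A_ann = π/4 × (7.63² − 4.56²) = 29.39 in^2
Net thrust = P_cap·A_cap − P_rod·A_ann = 1.141e5 lbf − 20690 lbf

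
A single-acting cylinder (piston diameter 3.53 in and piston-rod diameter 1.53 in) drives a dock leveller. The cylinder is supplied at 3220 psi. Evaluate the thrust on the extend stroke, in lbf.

F ≈ 31500 lbf

Cap-side area A_cap = π/4 × (3.53 in)² = 9.787 in^2
F = P × A_cap = 3220 psi × A_cap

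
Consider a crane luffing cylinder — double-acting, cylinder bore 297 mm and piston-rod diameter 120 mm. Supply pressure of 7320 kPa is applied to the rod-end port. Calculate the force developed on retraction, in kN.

Rod-side annular area A_ann = π/4 × (297² − 120²) = 57970 mm^2
On retraction the pressure acts on the annular area (bore minus rod).
F = P × A_ann

F ≈ 424 kN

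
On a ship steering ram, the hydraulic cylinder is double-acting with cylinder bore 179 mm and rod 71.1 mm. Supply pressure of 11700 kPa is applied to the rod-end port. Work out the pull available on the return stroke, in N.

Rod-side annular area A_ann = π/4 × (179² − 71.1²) = 21190 mm^2
On retraction the pressure acts on the annular area (bore minus rod).
F = P × A_ann

F ≈ 2.48e5 N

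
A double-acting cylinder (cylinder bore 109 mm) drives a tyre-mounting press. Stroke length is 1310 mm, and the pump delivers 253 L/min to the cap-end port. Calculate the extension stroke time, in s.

Cap-side area A_cap = π/4 × (109 mm)² = 9331 mm^2
Swept volume V = A × L; t = V / Q = A·L / Q

t ≈ 2.90 s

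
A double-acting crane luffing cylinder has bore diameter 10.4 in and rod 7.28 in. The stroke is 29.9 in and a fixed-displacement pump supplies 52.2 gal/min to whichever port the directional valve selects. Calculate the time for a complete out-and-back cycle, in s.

t ≈ 19.1 s

Cap-side area A_cap = π/4 × (10.4 in)² = 84.95 in^2
Rod-side annular area A_ann = π/4 × (10.4² − 7.28²) = 43.32 in^2
t_ext = A_cap·L/Q = 12.64 s
t_ret = A_ann·L/Q = 6.446 s
t_cycle = t_ext + t_ret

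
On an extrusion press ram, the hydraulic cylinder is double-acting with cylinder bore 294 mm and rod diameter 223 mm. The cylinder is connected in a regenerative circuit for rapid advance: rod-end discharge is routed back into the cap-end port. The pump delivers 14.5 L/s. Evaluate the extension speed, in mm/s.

v ≈ 371 mm/s

In regeneration the rod-end outflow joins the pump flow into the cap end, so the net volume the pump must supply per unit advance equals the rod cross-section area.
Rod cross-section A_rod = π/4 × (223 mm)² = 39060 mm^2
v = Q_pump / A_rod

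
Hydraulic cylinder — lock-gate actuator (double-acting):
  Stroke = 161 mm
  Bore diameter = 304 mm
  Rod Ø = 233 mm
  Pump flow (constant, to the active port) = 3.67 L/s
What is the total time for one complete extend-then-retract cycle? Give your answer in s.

t ≈ 4.50 s

Cap-side area A_cap = π/4 × (304 mm)² = 72580 mm^2
Rod-side annular area A_ann = π/4 × (304² − 233²) = 29940 mm^2
t_ext = A_cap·L/Q = 3.184 s
t_ret = A_ann·L/Q = 1.314 s
t_cycle = t_ext + t_ret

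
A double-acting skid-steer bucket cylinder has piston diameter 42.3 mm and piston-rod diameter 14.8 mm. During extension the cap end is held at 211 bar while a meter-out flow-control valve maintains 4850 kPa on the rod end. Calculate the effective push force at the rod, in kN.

F ≈ 23.7 kN

Cap-side area A_cap = π/4 × (42.3 mm)² = 1405 mm^2
Rod-side annular area A_ann = π/4 × (42.3² − 14.8²) = 1233 mm^2
Net thrust = P_cap·A_cap − P_rod·A_ann = 29.65 kN − 5.981 kN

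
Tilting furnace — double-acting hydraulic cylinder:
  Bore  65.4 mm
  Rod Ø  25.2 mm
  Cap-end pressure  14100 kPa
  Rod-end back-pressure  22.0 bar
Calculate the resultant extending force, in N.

Cap-side area A_cap = π/4 × (65.4 mm)² = 3359 mm^2
Rod-side annular area A_ann = π/4 × (65.4² − 25.2²) = 2861 mm^2
Net thrust = P_cap·A_cap − P_rod·A_ann = 47370 N − 6293 N

F ≈ 41100 N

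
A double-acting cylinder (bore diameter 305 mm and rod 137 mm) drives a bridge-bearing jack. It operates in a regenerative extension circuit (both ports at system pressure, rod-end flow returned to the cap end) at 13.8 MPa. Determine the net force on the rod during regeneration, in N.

With equal pressure on both faces, forces on the annular region cancel; the net push is pressure × rod cross-section.
Rod cross-section A_rod = π/4 × (137 mm)² = 14740 mm^2
F = P × A_rod

F ≈ 2.03e5 N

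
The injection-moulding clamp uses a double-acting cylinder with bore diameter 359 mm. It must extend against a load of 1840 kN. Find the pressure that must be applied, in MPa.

P ≈ 18.2 MPa

Cap-side area A_cap = π/4 × (359 mm)² = 1.012e5 mm^2
P = F / A = 1840 kN / A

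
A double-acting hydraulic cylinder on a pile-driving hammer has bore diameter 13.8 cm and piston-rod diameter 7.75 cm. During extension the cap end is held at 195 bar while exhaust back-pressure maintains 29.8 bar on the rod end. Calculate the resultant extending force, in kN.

F ≈ 261 kN

Cap-side area A_cap = π/4 × (13.8 cm)² = 149.6 cm^2
Rod-side annular area A_ann = π/4 × (13.8² − 7.75²) = 102.4 cm^2
Net thrust = P_cap·A_cap − P_rod·A_ann = 291.7 kN − 30.51 kN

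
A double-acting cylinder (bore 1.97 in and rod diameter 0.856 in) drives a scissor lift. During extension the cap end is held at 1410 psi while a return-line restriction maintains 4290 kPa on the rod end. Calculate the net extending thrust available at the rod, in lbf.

Cap-side area A_cap = π/4 × (1.97 in)² = 3.048 in^2
Rod-side annular area A_ann = π/4 × (1.97² − 0.856²) = 2.473 in^2
Net thrust = P_cap·A_cap − P_rod·A_ann = 4298 lbf − 1538 lbf

F ≈ 2760 lbf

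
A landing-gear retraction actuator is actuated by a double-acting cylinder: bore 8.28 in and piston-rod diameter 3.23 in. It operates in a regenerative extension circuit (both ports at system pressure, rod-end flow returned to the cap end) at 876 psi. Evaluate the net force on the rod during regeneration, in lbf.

With equal pressure on both faces, forces on the annular region cancel; the net push is pressure × rod cross-section.
Rod cross-section A_rod = π/4 × (3.23 in)² = 8.194 in^2
F = P × A_rod

F ≈ 7180 lbf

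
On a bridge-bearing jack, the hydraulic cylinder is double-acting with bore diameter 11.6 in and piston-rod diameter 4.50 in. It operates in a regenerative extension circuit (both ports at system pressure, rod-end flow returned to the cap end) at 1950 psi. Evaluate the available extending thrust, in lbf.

F ≈ 31000 lbf

With equal pressure on both faces, forces on the annular region cancel; the net push is pressure × rod cross-section.
Rod cross-section A_rod = π/4 × (4.50 in)² = 15.90 in^2
F = P × A_rod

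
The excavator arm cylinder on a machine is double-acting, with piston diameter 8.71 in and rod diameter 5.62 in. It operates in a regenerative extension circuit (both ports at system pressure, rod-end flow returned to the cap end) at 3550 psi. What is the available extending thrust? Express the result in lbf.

F ≈ 88100 lbf

With equal pressure on both faces, forces on the annular region cancel; the net push is pressure × rod cross-section.
Rod cross-section A_rod = π/4 × (5.62 in)² = 24.81 in^2
F = P × A_rod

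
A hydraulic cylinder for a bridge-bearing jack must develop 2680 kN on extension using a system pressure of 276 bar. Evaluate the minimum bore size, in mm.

D ≈ 352 mm

Extension force acts on the full piston face: F = P × (π/4)D².
D = √(4F / (πP)) = √(4 × 2680 kN / (π × 276 bar))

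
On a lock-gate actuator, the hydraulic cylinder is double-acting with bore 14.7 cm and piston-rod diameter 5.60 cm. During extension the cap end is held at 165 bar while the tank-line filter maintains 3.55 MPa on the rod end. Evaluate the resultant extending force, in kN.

Cap-side area A_cap = π/4 × (14.7 cm)² = 169.7 cm^2
Rod-side annular area A_ann = π/4 × (14.7² − 5.60²) = 145.1 cm^2
Net thrust = P_cap·A_cap − P_rod·A_ann = 280.0 kN − 51.51 kN

F ≈ 229 kN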